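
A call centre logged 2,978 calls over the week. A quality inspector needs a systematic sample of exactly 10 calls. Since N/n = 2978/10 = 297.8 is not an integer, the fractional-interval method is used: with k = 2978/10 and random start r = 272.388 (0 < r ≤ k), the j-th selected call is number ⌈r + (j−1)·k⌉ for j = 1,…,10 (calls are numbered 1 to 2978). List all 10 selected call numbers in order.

j=1: r + 0k = 272.388 → ⌈·⌉ = 273
j=2: r + 1k = 570.188 → ⌈·⌉ = 571
j=3: r + 2k = 867.988 → ⌈·⌉ = 868
j=4: r + 3k = 1165.788 → ⌈·⌉ = 1166
j=5: r + 4k = 1463.588 → ⌈·⌉ = 1464
j=6: r + 5k = 1761.388 → ⌈·⌉ = 1762
j=7: r + 6k = 2059.188 → ⌈·⌉ = 2060
j=8: r + 7k = 2356.988 → ⌈·⌉ = 2357
j=9: r + 8k = 2654.788 → ⌈·⌉ = 2655
j=10: r + 9k = 2952.588 → ⌈·⌉ = 2953

273, 571, 868, 1166, 1464, 1762, 2060, 2357, 2655, 2953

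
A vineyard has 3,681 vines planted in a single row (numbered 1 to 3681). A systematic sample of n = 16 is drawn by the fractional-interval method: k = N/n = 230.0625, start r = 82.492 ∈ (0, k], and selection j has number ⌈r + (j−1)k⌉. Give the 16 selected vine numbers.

j=1: r + 0k = 82.492 → ⌈·⌉ = 83
j=2: r + 1k = 312.5545 → ⌈·⌉ = 313
j=3: r + 2k = 542.617 → ⌈·⌉ = 543
j=4: r + 3k = 772.6795 → ⌈·⌉ = 773
j=5: r + 4k = 1002.742 → ⌈·⌉ = 1003
j=6: r + 5k = 1232.8045 → ⌈·⌉ = 1233
j=7: r + 6k = 1462.867 → ⌈·⌉ = 1463
j=8: r + 7k = 1692.9295 → ⌈·⌉ = 1693
j=9: r + 8k = 1922.992 → ⌈·⌉ = 1923
j=10: r + 9k = 2153.0545 → ⌈·⌉ = 2154
j=11: r + 10k = 2383.117 → ⌈·⌉ = 2384
j=12: r + 11k = 2613.1795 → ⌈·⌉ = 2614
j=13: r + 12k = 2843.242 → ⌈·⌉ = 2844
j=14: r + 13k = 3073.3045 → ⌈·⌉ = 3074
j=15: r + 14k = 3303.367 → ⌈·⌉ = 3304
j=16: r + 15k = 3533.4295 → ⌈·⌉ = 3534

83, 313, 543, 773, 1003, 1233, 1463, 1693, 1923, 2154, 2384, 2614, 2844, 3074, 3304, 3534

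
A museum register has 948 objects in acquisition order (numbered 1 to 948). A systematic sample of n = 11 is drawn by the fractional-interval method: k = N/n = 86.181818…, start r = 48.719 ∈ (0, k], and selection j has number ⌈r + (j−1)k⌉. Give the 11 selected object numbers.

j=1: r + 0k = 48.719 → ⌈·⌉ = 49
j=2: r + 1k = 134.900818… → ⌈·⌉ = 135
j=3: r + 2k = 221.082636… → ⌈·⌉ = 222
j=4: r + 3k = 307.264454… → ⌈·⌉ = 308
j=5: r + 4k = 393.446272… → ⌈·⌉ = 394
j=6: r + 5k = 479.628090… → ⌈·⌉ = 480
j=7: r + 6k = 565.809909… → ⌈·⌉ = 566
j=8: r + 7k = 651.991727… → ⌈·⌉ = 652
j=9: r + 8k = 738.173545… → ⌈·⌉ = 739
j=10: r + 9k = 824.355363… → ⌈·⌉ = 825
j=11: r + 10k = 910.537181… → ⌈·⌉ = 911

49, 135, 222, 308, 394, 480, 566, 652, 739, 825, 911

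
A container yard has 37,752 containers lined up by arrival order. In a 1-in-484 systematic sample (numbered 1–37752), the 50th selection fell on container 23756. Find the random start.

k = 484
r = 23756 − (50−1)×484 = 23756 − 23716 = 40

40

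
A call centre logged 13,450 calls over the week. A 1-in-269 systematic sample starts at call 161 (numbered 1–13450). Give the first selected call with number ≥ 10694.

k = 269
Steps past start: ⌈(10694 − 161)/269⌉ = ⌈10533/269⌉ = 40
Selected call: 161 + 40×269 = 10921

10921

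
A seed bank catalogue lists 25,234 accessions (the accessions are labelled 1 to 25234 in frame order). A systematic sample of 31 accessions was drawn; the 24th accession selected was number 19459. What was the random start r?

737

k = 25234/31 = 814
r = 19459 − (24−1)×814 = 19459 − 18722 = 737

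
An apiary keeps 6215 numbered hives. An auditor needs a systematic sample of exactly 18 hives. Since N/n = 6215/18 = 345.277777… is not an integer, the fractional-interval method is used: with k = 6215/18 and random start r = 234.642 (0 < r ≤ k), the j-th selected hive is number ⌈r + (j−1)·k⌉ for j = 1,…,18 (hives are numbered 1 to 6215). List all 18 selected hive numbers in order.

235, 580, 926, 1271, 1616, 1962, 2307, 2652, 2997, 3343, 3688, 4033, 4378, 4724, 5069, 5414, 5760, 6105

j=1: r + 0k = 234.642 → ⌈·⌉ = 235
j=2: r + 1k = 579.919777… → ⌈·⌉ = 580
j=3: r + 2k = 925.197555… → ⌈·⌉ = 926
j=4: r + 3k = 1270.475333… → ⌈·⌉ = 1271
j=5: r + 4k = 1615.753111… → ⌈·⌉ = 1616
j=6: r + 5k = 1961.030888… → ⌈·⌉ = 1962
j=7: r + 6k = 2306.308666… → ⌈·⌉ = 2307
j=8: r + 7k = 2651.586444… → ⌈·⌉ = 2652
j=9: r + 8k = 2996.864222… → ⌈·⌉ = 2997
j=10: r + 9k = 3342.142 → ⌈·⌉ = 3343
j=11: r + 10k = 3687.419777… → ⌈·⌉ = 3688
j=12: r + 11k = 4032.697555… → ⌈·⌉ = 4033
j=13: r + 12k = 4377.975333… → ⌈·⌉ = 4378
j=14: r + 13k = 4723.253111… → ⌈·⌉ = 4724
j=15: r + 14k = 5068.530888… → ⌈·⌉ = 5069
j=16: r + 15k = 5413.808666… → ⌈·⌉ = 5414
j=17: r + 16k = 5759.086444… → ⌈·⌉ = 5760
j=18: r + 17k = 6104.364222… → ⌈·⌉ = 6105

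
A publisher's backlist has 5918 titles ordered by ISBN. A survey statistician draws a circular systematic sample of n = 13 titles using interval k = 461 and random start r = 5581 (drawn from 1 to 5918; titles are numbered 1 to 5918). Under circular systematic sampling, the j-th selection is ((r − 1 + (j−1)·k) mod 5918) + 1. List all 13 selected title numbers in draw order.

Selection 1: 5581
Selection 2: 5581 + 461 = 6042 → 6042 − 5918 = 124
Selection 3: 124 + 461 = 585
Selection 4: 585 + 461 = 1046
Selection 5: 1046 + 461 = 1507
Selection 6: 1507 + 461 = 1968
Selection 7: 1968 + 461 = 2429
Selection 8: 2429 + 461 = 2890
Selection 9: 2890 + 461 = 3351
Selection 10: 3351 + 461 = 3812
Selection 11: 3812 + 461 = 4273
Selection 12: 4273 + 461 = 4734
Selection 13: 4734 + 461 = 5195

5581, 124, 585, 1046, 1507, 1968, 2429, 2890, 3351, 3812, 4273, 4734, 5195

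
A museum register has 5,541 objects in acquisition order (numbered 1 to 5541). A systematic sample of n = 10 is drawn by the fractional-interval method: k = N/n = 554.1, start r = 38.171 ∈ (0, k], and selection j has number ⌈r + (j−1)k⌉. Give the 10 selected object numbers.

j=1: r + 0k = 38.171 → ⌈·⌉ = 39
j=2: r + 1k = 592.271 → ⌈·⌉ = 593
j=3: r + 2k = 1146.371 → ⌈·⌉ = 1147
j=4: r + 3k = 1700.471 → ⌈·⌉ = 1701
j=5: r + 4k = 2254.571 → ⌈·⌉ = 2255
j=6: r + 5k = 2808.671 → ⌈·⌉ = 2809
j=7: r + 6k = 3362.771 → ⌈·⌉ = 3363
j=8: r + 7k = 3916.871 → ⌈·⌉ = 3917
j=9: r + 8k = 4470.971 → ⌈·⌉ = 4471
j=10: r + 9k = 5025.071 → ⌈·⌉ = 5026

39, 593, 1147, 1701, 2255, 2809, 3363, 3917, 4471, 5026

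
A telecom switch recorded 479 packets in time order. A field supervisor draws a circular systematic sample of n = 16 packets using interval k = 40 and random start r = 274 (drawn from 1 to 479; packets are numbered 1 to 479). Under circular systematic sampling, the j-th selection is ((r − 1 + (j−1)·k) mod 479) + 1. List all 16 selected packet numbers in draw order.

274, 314, 354, 394, 434, 474, 35, 75, 115, 155, 195, 235, 275, 315, 355, 395

Selection 1: 274
Selection 2: 274 + 40 = 314
Selection 3: 314 + 40 = 354
Selection 4: 354 + 40 = 394
Selection 5: 394 + 40 = 434
Selection 6: 434 + 40 = 474
Selection 7: 474 + 40 = 514 → 514 − 479 = 35
Selection 8: 35 + 40 = 75
Selection 9: 75 + 40 = 115
Selection 10: 115 + 40 = 155
Selection 11: 155 + 40 = 195
Selection 12: 195 + 40 = 235
Selection 13: 235 + 40 = 275
Selection 14: 275 + 40 = 315
Selection 15: 315 + 40 = 355
Selection 16: 355 + 40 = 395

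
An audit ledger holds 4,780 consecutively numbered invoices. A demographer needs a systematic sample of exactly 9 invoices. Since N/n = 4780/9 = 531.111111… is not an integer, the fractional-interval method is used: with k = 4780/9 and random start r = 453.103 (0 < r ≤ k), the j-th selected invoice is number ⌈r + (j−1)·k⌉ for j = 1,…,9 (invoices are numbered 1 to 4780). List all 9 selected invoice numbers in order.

454, 985, 1516, 2047, 2578, 3109, 3640, 4171, 4702

j=1: r + 0k = 453.103 → ⌈·⌉ = 454
j=2: r + 1k = 984.214111… → ⌈·⌉ = 985
j=3: r + 2k = 1515.325222… → ⌈·⌉ = 1516
j=4: r + 3k = 2046.436333… → ⌈·⌉ = 2047
j=5: r + 4k = 2577.547444… → ⌈·⌉ = 2578
j=6: r + 5k = 3108.658555… → ⌈·⌉ = 3109
j=7: r + 6k = 3639.769666… → ⌈·⌉ = 3640
j=8: r + 7k = 4170.880777… → ⌈·⌉ = 4171
j=9: r + 8k = 4701.991888… → ⌈·⌉ = 4702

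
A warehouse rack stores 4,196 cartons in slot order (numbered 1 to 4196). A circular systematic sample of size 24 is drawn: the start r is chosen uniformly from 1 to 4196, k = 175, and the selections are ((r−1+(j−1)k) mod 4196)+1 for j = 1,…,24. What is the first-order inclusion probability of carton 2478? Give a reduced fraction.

6/1049

For each position j, as r ranges over 1…4196 the j-th selection hits every carton exactly once, so carton 2478 is selected for exactly 24 of the 4196 starts.
Inclusion probability = 24/4196 = 6/1049.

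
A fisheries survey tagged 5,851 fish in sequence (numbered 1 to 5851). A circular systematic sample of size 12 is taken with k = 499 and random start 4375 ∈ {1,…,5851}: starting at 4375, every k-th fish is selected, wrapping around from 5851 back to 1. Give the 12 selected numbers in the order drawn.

4375, 4874, 5373, 21, 520, 1019, 1518, 2017, 2516, 3015, 3514, 4013

Selection 1: 4375
Selection 2: 4375 + 499 = 4874
Selection 3: 4874 + 499 = 5373
Selection 4: 5373 + 499 = 5872 → 5872 − 5851 = 21
Selection 5: 21 + 499 = 520
Selection 6: 520 + 499 = 1019
Selection 7: 1019 + 499 = 1518
Selection 8: 1518 + 499 = 2017
Selection 9: 2017 + 499 = 2516
Selection 10: 2516 + 499 = 3015
Selection 11: 3015 + 499 = 3514
Selection 12: 3514 + 499 = 4013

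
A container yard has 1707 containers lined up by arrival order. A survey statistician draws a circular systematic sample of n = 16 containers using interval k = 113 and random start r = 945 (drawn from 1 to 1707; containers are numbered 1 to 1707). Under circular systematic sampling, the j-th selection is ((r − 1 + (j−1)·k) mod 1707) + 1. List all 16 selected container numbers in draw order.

Selection 1: 945
Selection 2: 945 + 113 = 1058
Selection 3: 1058 + 113 = 1171
Selection 4: 1171 + 113 = 1284
Selection 5: 1284 + 113 = 1397
Selection 6: 1397 + 113 = 1510
Selection 7: 1510 + 113 = 1623
Selection 8: 1623 + 113 = 1736 → 1736 − 1707 = 29
Selection 9: 29 + 113 = 142
Selection 10: 142 + 113 = 255
Selection 11: 255 + 113 = 368
Selection 12: 368 + 113 = 481
Selection 13: 481 + 113 = 594
Selection 14: 594 + 113 = 707
Selection 15: 707 + 113 = 820
Selection 16: 820 + 113 = 933

945, 1058, 1171, 1284, 1397, 1510, 1623, 29, 142, 255, 368, 481, 594, 707, 820, 933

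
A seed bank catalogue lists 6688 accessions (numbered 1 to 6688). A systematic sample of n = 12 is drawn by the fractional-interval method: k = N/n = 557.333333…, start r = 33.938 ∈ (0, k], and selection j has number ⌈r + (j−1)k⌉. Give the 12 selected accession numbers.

34, 592, 1149, 1706, 2264, 2821, 3378, 3936, 4493, 5050, 5608, 6165

j=1: r + 0k = 33.938 → ⌈·⌉ = 34
j=2: r + 1k = 591.271333… → ⌈·⌉ = 592
j=3: r + 2k = 1148.604666… → ⌈·⌉ = 1149
j=4: r + 3k = 1705.938 → ⌈·⌉ = 1706
j=5: r + 4k = 2263.271333… → ⌈·⌉ = 2264
j=6: r + 5k = 2820.604666… → ⌈·⌉ = 2821
j=7: r + 6k = 3377.938 → ⌈·⌉ = 3378
j=8: r + 7k = 3935.271333… → ⌈·⌉ = 3936
j=9: r + 8k = 4492.604666… → ⌈·⌉ = 4493
j=10: r + 9k = 5049.938 → ⌈·⌉ = 5050
j=11: r + 10k = 5607.271333… → ⌈·⌉ = 5608
j=12: r + 11k = 6164.604666… → ⌈·⌉ = 6165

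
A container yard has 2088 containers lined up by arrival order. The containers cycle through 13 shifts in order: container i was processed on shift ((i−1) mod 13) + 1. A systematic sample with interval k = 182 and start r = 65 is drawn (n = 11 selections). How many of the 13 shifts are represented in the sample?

Consecutive selections differ by k = 182, so their shift numbers differ by 182 mod 13 = 0.
gcd(182, 13) = 13, so the sample visits 13/13 = 1 distinct residues mod 13.
Start 65 is shift 13; the shifts hit are 13.

1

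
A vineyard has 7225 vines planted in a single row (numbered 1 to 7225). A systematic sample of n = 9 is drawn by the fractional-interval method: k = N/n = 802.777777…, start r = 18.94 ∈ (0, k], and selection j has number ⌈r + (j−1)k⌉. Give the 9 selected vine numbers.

19, 822, 1625, 2428, 3231, 4033, 4836, 5639, 6442

j=1: r + 0k = 18.94 → ⌈·⌉ = 19
j=2: r + 1k = 821.717777… → ⌈·⌉ = 822
j=3: r + 2k = 1624.495555… → ⌈·⌉ = 1625
j=4: r + 3k = 2427.273333… → ⌈·⌉ = 2428
j=5: r + 4k = 3230.051111… → ⌈·⌉ = 3231
j=6: r + 5k = 4032.828888… → ⌈·⌉ = 4033
j=7: r + 6k = 4835.606666… → ⌈·⌉ = 4836
j=8: r + 7k = 5638.384444… → ⌈·⌉ = 5639
j=9: r + 8k = 6441.162222… → ⌈·⌉ = 6442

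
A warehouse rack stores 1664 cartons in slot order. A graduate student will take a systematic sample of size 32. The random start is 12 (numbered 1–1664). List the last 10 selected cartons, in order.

k = N/n = 1664/32 = 52
23rd selection = 12 + 22×52 = 1156
24th: 1156 + 52 = 1208
25th: 1208 + 52 = 1260
26th: 1260 + 52 = 1312
27th: 1312 + 52 = 1364
28th: 1364 + 52 = 1416
29th: 1416 + 52 = 1468
30th: 1468 + 52 = 1520
31st: 1520 + 52 = 1572
32nd: 1572 + 52 = 1624

1156, 1208, 1260, 1312, 1364, 1416, 1468, 1520, 1572, 1624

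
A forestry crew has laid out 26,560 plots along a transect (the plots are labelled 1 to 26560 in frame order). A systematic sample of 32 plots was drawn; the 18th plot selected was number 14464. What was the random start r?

354

k = 26560/32 = 830
r = 14464 − (18−1)×830 = 14464 − 14110 = 354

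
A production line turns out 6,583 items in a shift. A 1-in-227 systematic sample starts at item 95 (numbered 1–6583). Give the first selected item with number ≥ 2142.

k = 227
Steps past start: ⌈(2142 − 95)/227⌉ = ⌈2047/227⌉ = 10
Selected item: 95 + 10×227 = 2365

2365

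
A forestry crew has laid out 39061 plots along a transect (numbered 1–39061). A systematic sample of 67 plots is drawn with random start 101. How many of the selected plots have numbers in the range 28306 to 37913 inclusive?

16

k = 39061/67 = 583
First selection ≥ 28306: 101 + ⌈(28306−101)/583⌉·583 = 101 + 49×583 = 28668
Last selection ≤ 37913: 101 + ⌊(37913−101)/583⌋·583 = 101 + 64×583 = 37413
Count = 64 − 49 + 1 = 16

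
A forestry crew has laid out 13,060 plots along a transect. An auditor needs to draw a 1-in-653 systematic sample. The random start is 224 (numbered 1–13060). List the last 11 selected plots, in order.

6101, 6754, 7407, 8060, 8713, 9366, 10019, 10672, 11325, 11978, 12631

10th selection = 224 + 9×653 = 6101
11th: 6101 + 653 = 6754
12th: 6754 + 653 = 7407
13th: 7407 + 653 = 8060
14th: 8060 + 653 = 8713
15th: 8713 + 653 = 9366
16th: 9366 + 653 = 10019
17th: 10019 + 653 = 10672
18th: 10672 + 653 = 11325
19th: 11325 + 653 = 11978
20th: 11978 + 653 = 12631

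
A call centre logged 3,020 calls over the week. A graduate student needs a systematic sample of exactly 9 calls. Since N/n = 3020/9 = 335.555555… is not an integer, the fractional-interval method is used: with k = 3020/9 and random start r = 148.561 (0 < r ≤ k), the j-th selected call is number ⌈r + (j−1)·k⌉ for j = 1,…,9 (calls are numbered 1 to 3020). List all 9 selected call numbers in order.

j=1: r + 0k = 148.561 → ⌈·⌉ = 149
j=2: r + 1k = 484.116555… → ⌈·⌉ = 485
j=3: r + 2k = 819.672111… → ⌈·⌉ = 820
j=4: r + 3k = 1155.227666… → ⌈·⌉ = 1156
j=5: r + 4k = 1490.783222… → ⌈·⌉ = 1491
j=6: r + 5k = 1826.338777… → ⌈·⌉ = 1827
j=7: r + 6k = 2161.894333… → ⌈·⌉ = 2162
j=8: r + 7k = 2497.449888… → ⌈·⌉ = 2498
j=9: r + 8k = 2833.005444… → ⌈·⌉ = 2834

149, 485, 820, 1156, 1491, 1827, 2162, 2498, 2834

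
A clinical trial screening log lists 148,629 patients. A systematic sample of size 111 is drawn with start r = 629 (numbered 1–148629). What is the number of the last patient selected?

147919

k = 148629/111 = 1339
111th selection = r + (111−1)·k = 629 + 110×1339 = 629 + 147290 = 147919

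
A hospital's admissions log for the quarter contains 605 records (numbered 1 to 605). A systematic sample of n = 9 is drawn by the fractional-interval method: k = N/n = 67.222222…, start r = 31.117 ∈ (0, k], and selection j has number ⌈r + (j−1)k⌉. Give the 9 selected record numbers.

j=1: r + 0k = 31.117 → ⌈·⌉ = 32
j=2: r + 1k = 98.339222… → ⌈·⌉ = 99
j=3: r + 2k = 165.561444… → ⌈·⌉ = 166
j=4: r + 3k = 232.783666… → ⌈·⌉ = 233
j=5: r + 4k = 300.005888… → ⌈·⌉ = 301
j=6: r + 5k = 367.228111… → ⌈·⌉ = 368
j=7: r + 6k = 434.450333… → ⌈·⌉ = 435
j=8: r + 7k = 501.672555… → ⌈·⌉ = 502
j=9: r + 8k = 568.894777… → ⌈·⌉ = 569

32, 99, 166, 233, 301, 368, 435, 502, 569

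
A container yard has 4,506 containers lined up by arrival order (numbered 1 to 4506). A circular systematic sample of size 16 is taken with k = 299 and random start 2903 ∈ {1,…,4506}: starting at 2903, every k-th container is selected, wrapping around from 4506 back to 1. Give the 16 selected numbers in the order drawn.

2903, 3202, 3501, 3800, 4099, 4398, 191, 490, 789, 1088, 1387, 1686, 1985, 2284, 2583, 2882

Selection 1: 2903
Selection 2: 2903 + 299 = 3202
Selection 3: 3202 + 299 = 3501
Selection 4: 3501 + 299 = 3800
Selection 5: 3800 + 299 = 4099
Selection 6: 4099 + 299 = 4398
Selection 7: 4398 + 299 = 4697 → 4697 − 4506 = 191
Selection 8: 191 + 299 = 490
Selection 9: 490 + 299 = 789
Selection 10: 789 + 299 = 1088
Selection 11: 1088 + 299 = 1387
Selection 12: 1387 + 299 = 1686
Selection 13: 1686 + 299 = 1985
Selection 14: 1985 + 299 = 2284
Selection 15: 2284 + 299 = 2583
Selection 16: 2583 + 299 = 2882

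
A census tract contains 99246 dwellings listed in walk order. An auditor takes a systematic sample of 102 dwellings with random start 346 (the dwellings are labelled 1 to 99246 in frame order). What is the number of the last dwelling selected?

k = 99246/102 = 973
102nd selection = r + (102−1)·k = 346 + 101×973 = 346 + 98273 = 98619

98619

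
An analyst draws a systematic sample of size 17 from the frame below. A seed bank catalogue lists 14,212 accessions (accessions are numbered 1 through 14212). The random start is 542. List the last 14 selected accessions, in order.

3050, 3886, 4722, 5558, 6394, 7230, 8066, 8902, 9738, 10574, 11410, 12246, 13082, 13918

k = N/n = 14212/17 = 836
4th selection = 542 + 3×836 = 3050
5th: 3050 + 836 = 3886
6th: 3886 + 836 = 4722
7th: 4722 + 836 = 5558
8th: 5558 + 836 = 6394
9th: 6394 + 836 = 7230
10th: 7230 + 836 = 8066
11th: 8066 + 836 = 8902
12th: 8902 + 836 = 9738
13th: 9738 + 836 = 10574
14th: 10574 + 836 = 11410
15th: 11410 + 836 = 12246
16th: 12246 + 836 = 13082
17th: 13082 + 836 = 13918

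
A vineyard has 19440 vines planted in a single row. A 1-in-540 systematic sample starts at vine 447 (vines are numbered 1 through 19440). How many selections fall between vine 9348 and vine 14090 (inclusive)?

k = 540
First selection ≥ 9348: 447 + ⌈(9348−447)/540⌉·540 = 447 + 17×540 = 9627
Last selection ≤ 14090: 447 + ⌊(14090−447)/540⌋·540 = 447 + 25×540 = 13947
Count = 25 − 17 + 1 = 9

9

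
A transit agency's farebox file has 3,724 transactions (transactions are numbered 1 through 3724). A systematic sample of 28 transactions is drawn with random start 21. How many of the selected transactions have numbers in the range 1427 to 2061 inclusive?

5

k = 3724/28 = 133
First selection ≥ 1427: 21 + ⌈(1427−21)/133⌉·133 = 21 + 11×133 = 1484
Last selection ≤ 2061: 21 + ⌊(2061−21)/133⌋·133 = 21 + 15×133 = 2016
Count = 15 − 11 + 1 = 5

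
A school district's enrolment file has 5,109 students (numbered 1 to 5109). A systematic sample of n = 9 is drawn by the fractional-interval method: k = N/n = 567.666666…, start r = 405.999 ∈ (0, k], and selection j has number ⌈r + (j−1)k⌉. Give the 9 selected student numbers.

406, 974, 1542, 2109, 2677, 3245, 3812, 4380, 4948

j=1: r + 0k = 405.999 → ⌈·⌉ = 406
j=2: r + 1k = 973.665666… → ⌈·⌉ = 974
j=3: r + 2k = 1541.332333… → ⌈·⌉ = 1542
j=4: r + 3k = 2108.999 → ⌈·⌉ = 2109
j=5: r + 4k = 2676.665666… → ⌈·⌉ = 2677
j=6: r + 5k = 3244.332333… → ⌈·⌉ = 3245
j=7: r + 6k = 3811.999 → ⌈·⌉ = 3812
j=8: r + 7k = 4379.665666… → ⌈·⌉ = 4380
j=9: r + 8k = 4947.332333… → ⌈·⌉ = 4948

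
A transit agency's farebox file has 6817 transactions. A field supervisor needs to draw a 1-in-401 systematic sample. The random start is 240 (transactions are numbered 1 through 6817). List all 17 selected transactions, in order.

240, 641, 1042, 1443, 1844, 2245, 2646, 3047, 3448, 3849, 4250, 4651, 5052, 5453, 5854, 6255, 6656

transaction 1: 240
transaction 2: 240 + 401 = 641
transaction 3: 641 + 401 = 1042
transaction 4: 1042 + 401 = 1443
transaction 5: 1443 + 401 = 1844
transaction 6: 1844 + 401 = 2245
transaction 7: 2245 + 401 = 2646
transaction 8: 2646 + 401 = 3047
transaction 9: 3047 + 401 = 3448
transaction 10: 3448 + 401 = 3849
transaction 11: 3849 + 401 = 4250
transaction 12: 4250 + 401 = 4651
transaction 13: 4651 + 401 = 5052
transaction 14: 5052 + 401 = 5453
transaction 15: 5453 + 401 = 5854
transaction 16: 5854 + 401 = 6255
transaction 17: 6255 + 401 = 6656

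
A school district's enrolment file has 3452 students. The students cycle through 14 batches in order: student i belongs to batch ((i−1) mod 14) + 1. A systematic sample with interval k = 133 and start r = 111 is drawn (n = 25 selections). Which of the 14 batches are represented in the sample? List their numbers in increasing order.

Consecutive selections differ by k = 133, so their batch numbers differ by 133 mod 14 = 7.
gcd(133, 14) = 7, so the sample visits 14/7 = 2 distinct residues mod 14.
Start 111 is batch 13; the batches hit are 6, 13.

6, 13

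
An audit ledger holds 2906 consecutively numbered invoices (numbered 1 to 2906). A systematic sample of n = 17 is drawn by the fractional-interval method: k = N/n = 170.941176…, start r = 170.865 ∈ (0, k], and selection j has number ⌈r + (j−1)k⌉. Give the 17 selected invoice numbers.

j=1: r + 0k = 170.865 → ⌈·⌉ = 171
j=2: r + 1k = 341.806176… → ⌈·⌉ = 342
j=3: r + 2k = 512.747352… → ⌈·⌉ = 513
j=4: r + 3k = 683.688529… → ⌈·⌉ = 684
j=5: r + 4k = 854.629705… → ⌈·⌉ = 855
j=6: r + 5k = 1025.570882… → ⌈·⌉ = 1026
j=7: r + 6k = 1196.512058… → ⌈·⌉ = 1197
j=8: r + 7k = 1367.453235… → ⌈·⌉ = 1368
j=9: r + 8k = 1538.394411… → ⌈·⌉ = 1539
j=10: r + 9k = 1709.335588… → ⌈·⌉ = 1710
j=11: r + 10k = 1880.276764… → ⌈·⌉ = 1881
j=12: r + 11k = 2051.217941… → ⌈·⌉ = 2052
j=13: r + 12k = 2222.159117… → ⌈·⌉ = 2223
j=14: r + 13k = 2393.100294… → ⌈·⌉ = 2394
j=15: r + 14k = 2564.041470… → ⌈·⌉ = 2565
j=16: r + 15k = 2734.982647… → ⌈·⌉ = 2735
j=17: r + 16k = 2905.923823… → ⌈·⌉ = 2906

171, 342, 513, 684, 855, 1026, 1197, 1368, 1539, 1710, 1881, 2052, 2223, 2394, 2565, 2735, 2906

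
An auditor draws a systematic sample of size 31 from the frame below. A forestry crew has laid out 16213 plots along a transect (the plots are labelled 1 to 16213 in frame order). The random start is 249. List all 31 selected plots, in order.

249, 772, 1295, 1818, 2341, 2864, 3387, 3910, 4433, 4956, 5479, 6002, 6525, 7048, 7571, 8094, 8617, 9140, 9663, 10186, 10709, 11232, 11755, 12278, 12801, 13324, 13847, 14370, 14893, 15416, 15939

k = N/n = 16213/31 = 523
plot 1: 249
plot 2: 249 + 523 = 772
plot 3: 772 + 523 = 1295
plot 4: 1295 + 523 = 1818
plot 5: 1818 + 523 = 2341
plot 6: 2341 + 523 = 2864
plot 7: 2864 + 523 = 3387
plot 8: 3387 + 523 = 3910
plot 9: 3910 + 523 = 4433
plot 10: 4433 + 523 = 4956
plot 11: 4956 + 523 = 5479
plot 12: 5479 + 523 = 6002
plot 13: 6002 + 523 = 6525
plot 14: 6525 + 523 = 7048
plot 15: 7048 + 523 = 7571
plot 16: 7571 + 523 = 8094
plot 17: 8094 + 523 = 8617
plot 18: 8617 + 523 = 9140
plot 19: 9140 + 523 = 9663
plot 20: 9663 + 523 = 10186
plot 21: 10186 + 523 = 10709
plot 22: 10709 + 523 = 11232
plot 23: 11232 + 523 = 11755
plot 24: 11755 + 523 = 12278
plot 25: 12278 + 523 = 12801
plot 26: 12801 + 523 = 13324
plot 27: 13324 + 523 = 13847
plot 28: 13847 + 523 = 14370
plot 29: 14370 + 523 = 14893
plot 30: 14893 + 523 = 15416
plot 31: 15416 + 523 = 15939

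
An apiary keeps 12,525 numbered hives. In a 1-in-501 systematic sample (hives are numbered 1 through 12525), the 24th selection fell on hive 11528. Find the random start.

5

k = 501
r = 11528 − (24−1)×501 = 11528 − 11523 = 5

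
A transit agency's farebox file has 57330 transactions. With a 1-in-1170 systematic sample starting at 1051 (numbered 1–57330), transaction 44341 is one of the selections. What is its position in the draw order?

k = 1170
position = (44341 − 1051)/1170 + 1 = 43290/1170 + 1 = 37 + 1 = 38

38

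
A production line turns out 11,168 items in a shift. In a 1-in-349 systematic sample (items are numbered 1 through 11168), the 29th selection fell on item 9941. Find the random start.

k = 349
r = 9941 − (29−1)×349 = 9941 − 9772 = 169

169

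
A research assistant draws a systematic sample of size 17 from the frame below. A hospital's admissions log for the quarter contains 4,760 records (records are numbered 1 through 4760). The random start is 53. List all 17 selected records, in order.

k = N/n = 4760/17 = 280
record 1: 53
record 2: 53 + 280 = 333
record 3: 333 + 280 = 613
record 4: 613 + 280 = 893
record 5: 893 + 280 = 1173
record 6: 1173 + 280 = 1453
record 7: 1453 + 280 = 1733
record 8: 1733 + 280 = 2013
record 9: 2013 + 280 = 2293
record 10: 2293 + 280 = 2573
record 11: 2573 + 280 = 2853
record 12: 2853 + 280 = 3133
record 13: 3133 + 280 = 3413
record 14: 3413 + 280 = 3693
record 15: 3693 + 280 = 3973
record 16: 3973 + 280 = 4253
record 17: 4253 + 280 = 4533

53, 333, 613, 893, 1173, 1453, 1733, 2013, 2293, 2573, 2853, 3133, 3413, 3693, 3973, 4253, 4533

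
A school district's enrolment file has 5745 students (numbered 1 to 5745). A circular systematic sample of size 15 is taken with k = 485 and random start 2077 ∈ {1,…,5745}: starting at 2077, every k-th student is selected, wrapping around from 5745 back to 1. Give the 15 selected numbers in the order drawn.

2077, 2562, 3047, 3532, 4017, 4502, 4987, 5472, 212, 697, 1182, 1667, 2152, 2637, 3122

Selection 1: 2077
Selection 2: 2077 + 485 = 2562
Selection 3: 2562 + 485 = 3047
Selection 4: 3047 + 485 = 3532
Selection 5: 3532 + 485 = 4017
Selection 6: 4017 + 485 = 4502
Selection 7: 4502 + 485 = 4987
Selection 8: 4987 + 485 = 5472
Selection 9: 5472 + 485 = 5957 → 5957 − 5745 = 212
Selection 10: 212 + 485 = 697
Selection 11: 697 + 485 = 1182
Selection 12: 1182 + 485 = 1667
Selection 13: 1667 + 485 = 2152
Selection 14: 2152 + 485 = 2637
Selection 15: 2637 + 485 = 3122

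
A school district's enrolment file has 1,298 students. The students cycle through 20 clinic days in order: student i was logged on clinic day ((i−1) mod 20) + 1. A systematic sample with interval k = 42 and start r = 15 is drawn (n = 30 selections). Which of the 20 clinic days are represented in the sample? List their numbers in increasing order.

Consecutive selections differ by k = 42, so their clinic day numbers differ by 42 mod 20 = 2.
gcd(42, 20) = 2, so the sample visits 20/2 = 10 distinct residues mod 20.
Start 15 is clinic day 15; the clinic days hit are 1, 3, 5, 7, 9, 11, 13, 15, 17, 19.

1, 3, 5, 7, 9, 11, 13, 15, 17, 19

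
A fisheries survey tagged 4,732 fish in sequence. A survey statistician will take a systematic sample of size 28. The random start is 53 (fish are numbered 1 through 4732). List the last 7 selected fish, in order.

k = N/n = 4732/28 = 169
22nd selection = 53 + 21×169 = 3602
23rd: 3602 + 169 = 3771
24th: 3771 + 169 = 3940
25th: 3940 + 169 = 4109
26th: 4109 + 169 = 4278
27th: 4278 + 169 = 4447
28th: 4447 + 169 = 4616

3602, 3771, 3940, 4109, 4278, 4447, 4616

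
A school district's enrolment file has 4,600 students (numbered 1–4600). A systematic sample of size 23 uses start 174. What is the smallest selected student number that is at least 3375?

3574

k = 4600/23 = 200
Steps past start: ⌈(3375 − 174)/200⌉ = ⌈3201/200⌉ = 17
Selected student: 174 + 17×200 = 3574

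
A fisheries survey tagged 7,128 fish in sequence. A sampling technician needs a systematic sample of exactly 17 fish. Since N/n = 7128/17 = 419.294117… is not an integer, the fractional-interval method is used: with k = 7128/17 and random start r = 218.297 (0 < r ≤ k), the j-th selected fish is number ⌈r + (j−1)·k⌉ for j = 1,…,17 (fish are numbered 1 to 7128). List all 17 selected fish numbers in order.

219, 638, 1057, 1477, 1896, 2315, 2735, 3154, 3573, 3992, 4412, 4831, 5250, 5670, 6089, 6508, 6928

j=1: r + 0k = 218.297 → ⌈·⌉ = 219
j=2: r + 1k = 637.591117… → ⌈·⌉ = 638
j=3: r + 2k = 1056.885235… → ⌈·⌉ = 1057
j=4: r + 3k = 1476.179352… → ⌈·⌉ = 1477
j=5: r + 4k = 1895.473470… → ⌈·⌉ = 1896
j=6: r + 5k = 2314.767588… → ⌈·⌉ = 2315
j=7: r + 6k = 2734.061705… → ⌈·⌉ = 2735
j=8: r + 7k = 3153.355823… → ⌈·⌉ = 3154
j=9: r + 8k = 3572.649941… → ⌈·⌉ = 3573
j=10: r + 9k = 3991.944058… → ⌈·⌉ = 3992
j=11: r + 10k = 4411.238176… → ⌈·⌉ = 4412
j=12: r + 11k = 4830.532294… → ⌈·⌉ = 4831
j=13: r + 12k = 5249.826411… → ⌈·⌉ = 5250
j=14: r + 13k = 5669.120529… → ⌈·⌉ = 5670
j=15: r + 14k = 6088.414647… → ⌈·⌉ = 6089
j=16: r + 15k = 6507.708764… → ⌈·⌉ = 6508
j=17: r + 16k = 6927.002882… → ⌈·⌉ = 6928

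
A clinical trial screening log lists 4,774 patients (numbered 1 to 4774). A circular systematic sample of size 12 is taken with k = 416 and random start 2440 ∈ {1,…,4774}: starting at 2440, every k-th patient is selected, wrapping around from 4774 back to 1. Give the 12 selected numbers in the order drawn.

Selection 1: 2440
Selection 2: 2440 + 416 = 2856
Selection 3: 2856 + 416 = 3272
Selection 4: 3272 + 416 = 3688
Selection 5: 3688 + 416 = 4104
Selection 6: 4104 + 416 = 4520
Selection 7: 4520 + 416 = 4936 → 4936 − 4774 = 162
Selection 8: 162 + 416 = 578
Selection 9: 578 + 416 = 994
Selection 10: 994 + 416 = 1410
Selection 11: 1410 + 416 = 1826
Selection 12: 1826 + 416 = 2242

2440, 2856, 3272, 3688, 4104, 4520, 162, 578, 994, 1410, 1826, 2242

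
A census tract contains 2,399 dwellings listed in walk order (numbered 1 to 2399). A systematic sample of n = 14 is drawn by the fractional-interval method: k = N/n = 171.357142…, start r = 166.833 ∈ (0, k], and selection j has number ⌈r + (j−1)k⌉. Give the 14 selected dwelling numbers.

j=1: r + 0k = 166.833 → ⌈·⌉ = 167
j=2: r + 1k = 338.190142… → ⌈·⌉ = 339
j=3: r + 2k = 509.547285… → ⌈·⌉ = 510
j=4: r + 3k = 680.904428… → ⌈·⌉ = 681
j=5: r + 4k = 852.261571… → ⌈·⌉ = 853
j=6: r + 5k = 1023.618714… → ⌈·⌉ = 1024
j=7: r + 6k = 1194.975857… → ⌈·⌉ = 1195
j=8: r + 7k = 1366.333 → ⌈·⌉ = 1367
j=9: r + 8k = 1537.690142… → ⌈·⌉ = 1538
j=10: r + 9k = 1709.047285… → ⌈·⌉ = 1710
j=11: r + 10k = 1880.404428… → ⌈·⌉ = 1881
j=12: r + 11k = 2051.761571… → ⌈·⌉ = 2052
j=13: r + 12k = 2223.118714… → ⌈·⌉ = 2224
j=14: r + 13k = 2394.475857… → ⌈·⌉ = 2395

167, 339, 510, 681, 853, 1024, 1195, 1367, 1538, 1710, 1881, 2052, 2224, 2395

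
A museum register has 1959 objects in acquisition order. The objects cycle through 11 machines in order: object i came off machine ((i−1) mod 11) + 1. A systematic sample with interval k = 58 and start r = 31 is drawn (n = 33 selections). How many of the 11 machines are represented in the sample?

Consecutive selections differ by k = 58, so their machine numbers differ by 58 mod 11 = 3.
gcd(58, 11) = 1, so the sample visits 11/1 = 11 distinct residues mod 11.
Start 31 is machine 9; the machines hit are 1, 2, 3, 4, 5, 6, 7, 8, 9, 10, 11.

11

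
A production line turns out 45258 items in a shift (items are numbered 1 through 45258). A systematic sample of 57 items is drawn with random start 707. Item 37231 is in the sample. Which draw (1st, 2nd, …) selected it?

47

k = 45258/57 = 794
position = (37231 − 707)/794 + 1 = 36524/794 + 1 = 46 + 1 = 47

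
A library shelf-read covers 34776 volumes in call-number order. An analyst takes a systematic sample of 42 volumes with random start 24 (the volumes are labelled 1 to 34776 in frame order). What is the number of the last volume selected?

k = 34776/42 = 828
42nd selection = r + (42−1)·k = 24 + 41×828 = 24 + 33948 = 33972

33972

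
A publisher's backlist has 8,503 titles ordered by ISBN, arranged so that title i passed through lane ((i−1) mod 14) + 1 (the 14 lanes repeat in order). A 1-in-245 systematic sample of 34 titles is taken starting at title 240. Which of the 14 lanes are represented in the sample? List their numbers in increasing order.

2, 9

Consecutive selections differ by k = 245, so their lane numbers differ by 245 mod 14 = 7.
gcd(245, 14) = 7, so the sample visits 14/7 = 2 distinct residues mod 14.
Start 240 is lane 2; the lanes hit are 2, 9.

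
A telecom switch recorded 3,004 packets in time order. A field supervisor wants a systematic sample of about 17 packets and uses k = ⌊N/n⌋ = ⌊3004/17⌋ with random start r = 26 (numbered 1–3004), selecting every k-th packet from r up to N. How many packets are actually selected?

k = ⌊3004/17⌋ = 176
Achieved size = ⌊(3004 − 26)/176⌋ + 1 = ⌊2978/176⌋ + 1 = 16 + 1 = 17
(last selection: 26 + 16×176 = 2842 ≤ 3004; next would be 3018 > 3004)

17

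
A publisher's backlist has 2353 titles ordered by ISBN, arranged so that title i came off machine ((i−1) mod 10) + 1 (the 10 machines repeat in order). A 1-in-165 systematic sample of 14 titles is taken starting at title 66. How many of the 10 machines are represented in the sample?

2

Consecutive selections differ by k = 165, so their machine numbers differ by 165 mod 10 = 5.
gcd(165, 10) = 5, so the sample visits 10/5 = 2 distinct residues mod 10.
Start 66 is machine 6; the machines hit are 1, 6.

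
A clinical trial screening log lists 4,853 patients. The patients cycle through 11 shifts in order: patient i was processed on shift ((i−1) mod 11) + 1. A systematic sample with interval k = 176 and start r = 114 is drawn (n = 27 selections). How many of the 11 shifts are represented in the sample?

1

Consecutive selections differ by k = 176, so their shift numbers differ by 176 mod 11 = 0.
gcd(176, 11) = 11, so the sample visits 11/11 = 1 distinct residues mod 11.
Start 114 is shift 4; the shifts hit are 4.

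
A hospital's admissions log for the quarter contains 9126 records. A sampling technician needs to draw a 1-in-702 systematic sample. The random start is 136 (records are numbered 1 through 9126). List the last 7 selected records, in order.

4348, 5050, 5752, 6454, 7156, 7858, 8560

7th selection = 136 + 6×702 = 4348
8th: 4348 + 702 = 5050
9th: 5050 + 702 = 5752
10th: 5752 + 702 = 6454
11th: 6454 + 702 = 7156
12th: 7156 + 702 = 7858
13th: 7858 + 702 = 8560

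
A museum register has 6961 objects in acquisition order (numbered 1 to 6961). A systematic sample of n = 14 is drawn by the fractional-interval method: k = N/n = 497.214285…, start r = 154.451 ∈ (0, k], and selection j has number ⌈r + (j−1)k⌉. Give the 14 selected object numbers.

155, 652, 1149, 1647, 2144, 2641, 3138, 3635, 4133, 4630, 5127, 5624, 6122, 6619

j=1: r + 0k = 154.451 → ⌈·⌉ = 155
j=2: r + 1k = 651.665285… → ⌈·⌉ = 652
j=3: r + 2k = 1148.879571… → ⌈·⌉ = 1149
j=4: r + 3k = 1646.093857… → ⌈·⌉ = 1647
j=5: r + 4k = 2143.308142… → ⌈·⌉ = 2144
j=6: r + 5k = 2640.522428… → ⌈·⌉ = 2641
j=7: r + 6k = 3137.736714… → ⌈·⌉ = 3138
j=8: r + 7k = 3634.951 → ⌈·⌉ = 3635
j=9: r + 8k = 4132.165285… → ⌈·⌉ = 4133
j=10: r + 9k = 4629.379571… → ⌈·⌉ = 4630
j=11: r + 10k = 5126.593857… → ⌈·⌉ = 5127
j=12: r + 11k = 5623.808142… → ⌈·⌉ = 5624
j=13: r + 12k = 6121.022428… → ⌈·⌉ = 6122
j=14: r + 13k = 6618.236714… → ⌈·⌉ = 6619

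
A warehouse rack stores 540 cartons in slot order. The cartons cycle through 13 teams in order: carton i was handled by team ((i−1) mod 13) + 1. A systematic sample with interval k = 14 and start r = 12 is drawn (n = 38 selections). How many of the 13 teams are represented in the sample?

Consecutive selections differ by k = 14, so their team numbers differ by 14 mod 13 = 1.
gcd(14, 13) = 1, so the sample visits 13/1 = 13 distinct residues mod 13.
Start 12 is team 12; the teams hit are 1, 2, 3, 4, 5, 6, 7, 8, 9, 10, 11, 12, 13.

13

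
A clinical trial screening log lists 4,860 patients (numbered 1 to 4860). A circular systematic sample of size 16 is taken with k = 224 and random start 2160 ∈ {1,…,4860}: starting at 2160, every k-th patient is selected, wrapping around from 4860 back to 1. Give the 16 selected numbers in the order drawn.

Selection 1: 2160
Selection 2: 2160 + 224 = 2384
Selection 3: 2384 + 224 = 2608
Selection 4: 2608 + 224 = 2832
Selection 5: 2832 + 224 = 3056
Selection 6: 3056 + 224 = 3280
Selection 7: 3280 + 224 = 3504
Selection 8: 3504 + 224 = 3728
Selection 9: 3728 + 224 = 3952
Selection 10: 3952 + 224 = 4176
Selection 11: 4176 + 224 = 4400
Selection 12: 4400 + 224 = 4624
Selection 13: 4624 + 224 = 4848
Selection 14: 4848 + 224 = 5072 → 5072 − 4860 = 212
Selection 15: 212 + 224 = 436
Selection 16: 436 + 224 = 660

2160, 2384, 2608, 2832, 3056, 3280, 3504, 3728, 3952, 4176, 4400, 4624, 4848, 212, 436, 660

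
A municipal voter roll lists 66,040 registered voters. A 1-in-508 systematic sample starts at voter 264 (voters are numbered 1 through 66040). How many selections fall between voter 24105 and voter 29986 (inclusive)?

k = 508
First selection ≥ 24105: 264 + ⌈(24105−264)/508⌉·508 = 264 + 47×508 = 24140
Last selection ≤ 29986: 264 + ⌊(29986−264)/508⌋·508 = 264 + 58×508 = 29728
Count = 58 − 47 + 1 = 12

12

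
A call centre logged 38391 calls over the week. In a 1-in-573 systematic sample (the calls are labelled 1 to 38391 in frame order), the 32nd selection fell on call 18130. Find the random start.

367

k = 573
r = 18130 − (32−1)×573 = 18130 − 17763 = 367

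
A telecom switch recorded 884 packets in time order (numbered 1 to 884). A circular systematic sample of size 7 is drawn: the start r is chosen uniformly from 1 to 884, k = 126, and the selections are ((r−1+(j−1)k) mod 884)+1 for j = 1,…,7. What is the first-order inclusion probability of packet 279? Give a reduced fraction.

For each position j, as r ranges over 1…884 the j-th selection hits every packet exactly once, so packet 279 is selected for exactly 7 of the 884 starts.
Inclusion probability = 7/884.

7/884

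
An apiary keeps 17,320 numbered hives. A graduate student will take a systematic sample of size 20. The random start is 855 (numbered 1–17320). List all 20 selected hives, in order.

855, 1721, 2587, 3453, 4319, 5185, 6051, 6917, 7783, 8649, 9515, 10381, 11247, 12113, 12979, 13845, 14711, 15577, 16443, 17309

k = N/n = 17320/20 = 866
hive 1: 855
hive 2: 855 + 866 = 1721
hive 3: 1721 + 866 = 2587
hive 4: 2587 + 866 = 3453
hive 5: 3453 + 866 = 4319
hive 6: 4319 + 866 = 5185
hive 7: 5185 + 866 = 6051
hive 8: 6051 + 866 = 6917
hive 9: 6917 + 866 = 7783
hive 10: 7783 + 866 = 8649
hive 11: 8649 + 866 = 9515
hive 12: 9515 + 866 = 10381
hive 13: 10381 + 866 = 11247
hive 14: 11247 + 866 = 12113
hive 15: 12113 + 866 = 12979
hive 16: 12979 + 866 = 13845
hive 17: 13845 + 866 = 14711
hive 18: 14711 + 866 = 15577
hive 19: 15577 + 866 = 16443
hive 20: 16443 + 866 = 17309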